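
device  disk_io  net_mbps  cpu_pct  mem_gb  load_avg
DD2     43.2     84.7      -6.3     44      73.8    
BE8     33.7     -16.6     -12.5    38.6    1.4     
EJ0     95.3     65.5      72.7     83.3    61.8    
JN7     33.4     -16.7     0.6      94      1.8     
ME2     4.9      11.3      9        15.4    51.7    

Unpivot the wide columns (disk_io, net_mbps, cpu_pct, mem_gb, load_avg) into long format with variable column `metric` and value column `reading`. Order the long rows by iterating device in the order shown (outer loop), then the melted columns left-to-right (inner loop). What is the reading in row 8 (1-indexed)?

25 rows total (5 × 5). Row 8: index ⌊(8-1)/5⌋ = 1 into device → BE8; (8-1) mod 5 = 2 into the melted columns → cpu_pct.
So row 8 is (BE8, cpu_pct, -12.5); reading = -12.5.

-12.5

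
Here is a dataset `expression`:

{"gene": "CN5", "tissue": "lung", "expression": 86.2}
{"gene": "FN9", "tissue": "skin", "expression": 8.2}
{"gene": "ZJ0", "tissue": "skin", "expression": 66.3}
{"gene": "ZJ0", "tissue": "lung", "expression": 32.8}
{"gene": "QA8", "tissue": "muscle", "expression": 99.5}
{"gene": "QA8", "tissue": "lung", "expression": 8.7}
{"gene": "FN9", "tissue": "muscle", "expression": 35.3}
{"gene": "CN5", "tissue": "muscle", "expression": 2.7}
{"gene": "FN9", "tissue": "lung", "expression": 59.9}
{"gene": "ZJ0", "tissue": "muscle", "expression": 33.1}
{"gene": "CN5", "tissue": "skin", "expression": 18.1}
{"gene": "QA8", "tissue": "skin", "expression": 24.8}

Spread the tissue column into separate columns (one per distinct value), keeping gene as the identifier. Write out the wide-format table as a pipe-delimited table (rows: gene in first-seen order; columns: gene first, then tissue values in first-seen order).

| gene | lung | skin | muscle |
| CN5 | 86.2 | 18.1 | 2.7 |
| FN9 | 59.9 | 8.2 | 35.3 |
| ZJ0 | 32.8 | 66.3 | 33.1 |
| QA8 | 8.7 | 24.8 | 99.5 |

Columns: gene plus the 3 distinct tissue values (lung, skin, muscle).
For example, row CN5 column lung takes expression=86.2 from the long row (CN5, lung).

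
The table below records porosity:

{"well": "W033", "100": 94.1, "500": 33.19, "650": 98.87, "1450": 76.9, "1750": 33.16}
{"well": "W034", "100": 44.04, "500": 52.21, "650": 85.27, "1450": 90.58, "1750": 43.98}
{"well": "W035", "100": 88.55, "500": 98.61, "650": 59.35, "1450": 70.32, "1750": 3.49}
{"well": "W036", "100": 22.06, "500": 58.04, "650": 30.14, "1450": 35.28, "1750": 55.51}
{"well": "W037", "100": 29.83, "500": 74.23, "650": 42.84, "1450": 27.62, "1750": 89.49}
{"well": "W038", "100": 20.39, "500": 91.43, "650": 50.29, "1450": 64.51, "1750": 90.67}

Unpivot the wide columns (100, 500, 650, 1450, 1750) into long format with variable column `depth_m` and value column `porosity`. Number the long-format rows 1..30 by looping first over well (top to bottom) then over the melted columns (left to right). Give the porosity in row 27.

30 rows total (6 × 5). Row 27: index ⌊(27-1)/5⌋ = 5 into well → W038; (27-1) mod 5 = 1 into the melted columns → 500.
So row 27 is (W038, 500, 91.43); porosity = 91.43.

91.43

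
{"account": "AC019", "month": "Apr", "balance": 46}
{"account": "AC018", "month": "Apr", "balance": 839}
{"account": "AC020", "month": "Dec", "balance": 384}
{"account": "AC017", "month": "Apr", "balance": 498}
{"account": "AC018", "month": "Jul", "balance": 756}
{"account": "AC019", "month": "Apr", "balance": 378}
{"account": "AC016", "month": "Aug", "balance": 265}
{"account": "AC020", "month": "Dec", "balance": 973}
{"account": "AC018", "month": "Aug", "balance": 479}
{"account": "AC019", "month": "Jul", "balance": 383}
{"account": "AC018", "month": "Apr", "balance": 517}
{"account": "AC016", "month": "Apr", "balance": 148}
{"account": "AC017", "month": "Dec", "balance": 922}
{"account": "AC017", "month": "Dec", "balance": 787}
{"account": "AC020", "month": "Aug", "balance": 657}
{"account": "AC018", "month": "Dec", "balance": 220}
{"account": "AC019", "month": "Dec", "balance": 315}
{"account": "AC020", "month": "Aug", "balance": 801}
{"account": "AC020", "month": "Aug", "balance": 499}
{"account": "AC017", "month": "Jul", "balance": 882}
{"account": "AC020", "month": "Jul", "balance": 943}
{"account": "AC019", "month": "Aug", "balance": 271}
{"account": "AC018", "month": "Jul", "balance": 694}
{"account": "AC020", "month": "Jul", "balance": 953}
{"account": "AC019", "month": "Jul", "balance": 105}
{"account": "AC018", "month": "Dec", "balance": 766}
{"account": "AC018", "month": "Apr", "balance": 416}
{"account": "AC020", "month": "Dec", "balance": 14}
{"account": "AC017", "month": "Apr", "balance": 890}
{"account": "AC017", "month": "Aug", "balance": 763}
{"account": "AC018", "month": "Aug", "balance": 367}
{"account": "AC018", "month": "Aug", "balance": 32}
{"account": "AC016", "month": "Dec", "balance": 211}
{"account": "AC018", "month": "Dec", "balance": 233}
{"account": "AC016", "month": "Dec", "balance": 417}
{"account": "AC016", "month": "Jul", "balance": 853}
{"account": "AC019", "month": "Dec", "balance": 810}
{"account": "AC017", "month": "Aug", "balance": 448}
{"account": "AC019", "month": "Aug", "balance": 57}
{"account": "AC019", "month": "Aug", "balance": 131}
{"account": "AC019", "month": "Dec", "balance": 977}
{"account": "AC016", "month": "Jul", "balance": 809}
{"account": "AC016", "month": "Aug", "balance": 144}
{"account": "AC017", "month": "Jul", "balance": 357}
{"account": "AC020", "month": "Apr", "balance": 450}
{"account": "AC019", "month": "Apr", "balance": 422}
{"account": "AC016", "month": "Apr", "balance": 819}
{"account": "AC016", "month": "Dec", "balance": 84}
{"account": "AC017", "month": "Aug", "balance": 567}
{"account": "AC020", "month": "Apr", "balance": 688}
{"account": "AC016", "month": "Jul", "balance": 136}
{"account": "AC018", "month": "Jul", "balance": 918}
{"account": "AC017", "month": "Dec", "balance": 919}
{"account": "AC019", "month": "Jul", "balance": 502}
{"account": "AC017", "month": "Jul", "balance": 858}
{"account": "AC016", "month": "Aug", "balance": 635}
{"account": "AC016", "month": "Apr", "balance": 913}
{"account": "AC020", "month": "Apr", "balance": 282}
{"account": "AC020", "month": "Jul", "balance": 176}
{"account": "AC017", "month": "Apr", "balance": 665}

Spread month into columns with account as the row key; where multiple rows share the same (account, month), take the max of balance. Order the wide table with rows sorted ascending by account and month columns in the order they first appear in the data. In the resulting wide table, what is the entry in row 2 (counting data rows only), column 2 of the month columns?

922

With rows sorted ascending by account, row 2 is account=AC017. month columns in first-appearance order: Apr, Dec, Jul, Aug; column 2 is Dec.
Long rows with account=AC017, month=Dec: max(922, 787, 919) = 922.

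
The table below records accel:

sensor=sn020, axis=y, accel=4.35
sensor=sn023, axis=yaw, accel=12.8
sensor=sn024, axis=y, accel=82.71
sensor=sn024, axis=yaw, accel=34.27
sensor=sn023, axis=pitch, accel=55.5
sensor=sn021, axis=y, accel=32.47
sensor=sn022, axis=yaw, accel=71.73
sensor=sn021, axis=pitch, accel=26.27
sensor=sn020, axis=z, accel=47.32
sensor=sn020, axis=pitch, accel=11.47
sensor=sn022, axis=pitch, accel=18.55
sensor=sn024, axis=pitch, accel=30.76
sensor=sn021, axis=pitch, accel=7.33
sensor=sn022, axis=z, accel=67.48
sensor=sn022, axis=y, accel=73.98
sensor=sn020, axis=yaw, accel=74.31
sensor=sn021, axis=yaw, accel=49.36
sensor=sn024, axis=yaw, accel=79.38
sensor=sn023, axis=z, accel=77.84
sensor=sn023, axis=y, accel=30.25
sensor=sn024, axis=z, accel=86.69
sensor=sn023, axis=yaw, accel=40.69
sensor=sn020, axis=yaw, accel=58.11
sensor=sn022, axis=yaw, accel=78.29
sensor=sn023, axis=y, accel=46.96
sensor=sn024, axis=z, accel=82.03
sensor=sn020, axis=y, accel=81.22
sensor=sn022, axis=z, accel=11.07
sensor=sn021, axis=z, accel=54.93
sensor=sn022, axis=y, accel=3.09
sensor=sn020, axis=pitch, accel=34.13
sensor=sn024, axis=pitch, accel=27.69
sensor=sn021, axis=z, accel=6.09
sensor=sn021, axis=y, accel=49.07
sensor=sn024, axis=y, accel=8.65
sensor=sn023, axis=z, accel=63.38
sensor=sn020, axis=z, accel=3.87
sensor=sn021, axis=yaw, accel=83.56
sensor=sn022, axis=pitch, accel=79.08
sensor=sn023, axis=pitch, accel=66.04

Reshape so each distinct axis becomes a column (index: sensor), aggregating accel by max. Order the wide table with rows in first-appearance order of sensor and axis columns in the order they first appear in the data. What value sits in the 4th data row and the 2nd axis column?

With rows in first-appearance order of sensor, row 4 is sensor=sn021. axis columns in first-appearance order: y, yaw, pitch, z; column 2 is yaw.
Long rows with sensor=sn021, axis=yaw: max(49.36, 83.56) = 83.56.

83.56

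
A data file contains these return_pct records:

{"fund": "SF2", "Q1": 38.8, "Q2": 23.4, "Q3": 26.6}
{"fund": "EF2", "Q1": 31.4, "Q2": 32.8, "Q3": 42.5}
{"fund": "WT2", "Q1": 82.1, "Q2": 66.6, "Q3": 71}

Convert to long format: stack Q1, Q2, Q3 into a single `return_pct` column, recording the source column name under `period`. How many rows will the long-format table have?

9

3 fund values × 3 melted columns = 9 rows.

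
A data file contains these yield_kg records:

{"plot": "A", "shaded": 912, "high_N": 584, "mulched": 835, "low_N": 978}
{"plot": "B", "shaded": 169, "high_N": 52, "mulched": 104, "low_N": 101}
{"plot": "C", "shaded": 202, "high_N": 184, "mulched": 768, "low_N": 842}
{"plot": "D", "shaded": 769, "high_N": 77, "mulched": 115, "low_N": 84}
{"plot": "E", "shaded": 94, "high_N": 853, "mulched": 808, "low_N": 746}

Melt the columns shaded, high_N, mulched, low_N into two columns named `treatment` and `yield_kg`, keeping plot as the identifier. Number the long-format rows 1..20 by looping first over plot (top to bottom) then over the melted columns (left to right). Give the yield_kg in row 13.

769

20 rows total (5 × 4). Row 13: index ⌊(13-1)/4⌋ = 3 into plot → D; (13-1) mod 4 = 0 into the melted columns → shaded.
So row 13 is (D, shaded, 769); yield_kg = 769.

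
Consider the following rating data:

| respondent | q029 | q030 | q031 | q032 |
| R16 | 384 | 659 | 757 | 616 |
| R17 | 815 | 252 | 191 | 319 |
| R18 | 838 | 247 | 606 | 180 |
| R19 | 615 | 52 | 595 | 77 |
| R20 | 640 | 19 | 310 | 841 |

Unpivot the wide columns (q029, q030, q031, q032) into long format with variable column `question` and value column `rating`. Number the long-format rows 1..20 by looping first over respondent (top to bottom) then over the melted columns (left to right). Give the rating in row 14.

52

20 rows total (5 × 4). Row 14: index ⌊(14-1)/4⌋ = 3 into respondent → R19; (14-1) mod 4 = 1 into the melted columns → q030.
So row 14 is (R19, q030, 52); rating = 52.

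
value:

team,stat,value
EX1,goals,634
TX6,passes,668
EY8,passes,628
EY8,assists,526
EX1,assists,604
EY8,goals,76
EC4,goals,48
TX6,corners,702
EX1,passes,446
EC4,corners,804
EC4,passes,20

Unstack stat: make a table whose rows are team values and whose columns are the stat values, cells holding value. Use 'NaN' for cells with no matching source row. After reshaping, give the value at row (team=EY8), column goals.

76

The long row with team=EY8, stat=goals has value=76.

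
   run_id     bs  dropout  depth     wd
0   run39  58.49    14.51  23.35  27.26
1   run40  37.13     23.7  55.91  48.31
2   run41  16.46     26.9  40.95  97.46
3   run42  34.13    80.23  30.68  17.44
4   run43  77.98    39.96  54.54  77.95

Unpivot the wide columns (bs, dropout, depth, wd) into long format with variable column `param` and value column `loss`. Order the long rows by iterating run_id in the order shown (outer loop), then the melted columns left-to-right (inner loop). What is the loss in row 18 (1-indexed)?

39.96

20 rows total (5 × 4). Row 18: index ⌊(18-1)/4⌋ = 4 into run_id → run43; (18-1) mod 4 = 1 into the melted columns → dropout.
So row 18 is (run43, dropout, 39.96); loss = 39.96.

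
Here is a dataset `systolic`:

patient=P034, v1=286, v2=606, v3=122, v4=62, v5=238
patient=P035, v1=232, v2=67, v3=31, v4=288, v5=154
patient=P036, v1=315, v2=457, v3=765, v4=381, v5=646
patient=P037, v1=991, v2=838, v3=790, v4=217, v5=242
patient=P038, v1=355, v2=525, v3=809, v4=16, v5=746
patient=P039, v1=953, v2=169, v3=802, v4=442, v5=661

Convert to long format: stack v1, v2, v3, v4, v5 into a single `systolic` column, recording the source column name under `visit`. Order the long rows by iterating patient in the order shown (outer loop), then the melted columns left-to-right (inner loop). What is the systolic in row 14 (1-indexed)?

30 rows total (6 × 5). Row 14: index ⌊(14-1)/5⌋ = 2 into patient → P036; (14-1) mod 5 = 3 into the melted columns → v4.
So row 14 is (P036, v4, 381); systolic = 381.

381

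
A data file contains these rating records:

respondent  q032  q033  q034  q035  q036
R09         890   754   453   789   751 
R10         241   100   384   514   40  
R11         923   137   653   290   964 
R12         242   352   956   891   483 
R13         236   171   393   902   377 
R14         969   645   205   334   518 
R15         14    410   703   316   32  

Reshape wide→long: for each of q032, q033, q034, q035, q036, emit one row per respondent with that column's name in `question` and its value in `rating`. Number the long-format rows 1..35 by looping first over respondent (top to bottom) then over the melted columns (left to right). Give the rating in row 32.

35 rows total (7 × 5). Row 32: index ⌊(32-1)/5⌋ = 6 into respondent → R15; (32-1) mod 5 = 1 into the melted columns → q033.
So row 32 is (R15, q033, 410); rating = 410.

410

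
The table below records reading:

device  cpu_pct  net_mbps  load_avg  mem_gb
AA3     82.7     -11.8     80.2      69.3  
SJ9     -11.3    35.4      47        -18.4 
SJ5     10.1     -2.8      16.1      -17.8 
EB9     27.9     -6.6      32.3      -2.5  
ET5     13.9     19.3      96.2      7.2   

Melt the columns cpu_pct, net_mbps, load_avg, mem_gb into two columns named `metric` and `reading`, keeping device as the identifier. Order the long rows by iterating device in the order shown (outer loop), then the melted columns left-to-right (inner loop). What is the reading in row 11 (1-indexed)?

16.1

20 rows total (5 × 4). Row 11: index ⌊(11-1)/4⌋ = 2 into device → SJ5; (11-1) mod 4 = 2 into the melted columns → load_avg.
So row 11 is (SJ5, load_avg, 16.1); reading = 16.1.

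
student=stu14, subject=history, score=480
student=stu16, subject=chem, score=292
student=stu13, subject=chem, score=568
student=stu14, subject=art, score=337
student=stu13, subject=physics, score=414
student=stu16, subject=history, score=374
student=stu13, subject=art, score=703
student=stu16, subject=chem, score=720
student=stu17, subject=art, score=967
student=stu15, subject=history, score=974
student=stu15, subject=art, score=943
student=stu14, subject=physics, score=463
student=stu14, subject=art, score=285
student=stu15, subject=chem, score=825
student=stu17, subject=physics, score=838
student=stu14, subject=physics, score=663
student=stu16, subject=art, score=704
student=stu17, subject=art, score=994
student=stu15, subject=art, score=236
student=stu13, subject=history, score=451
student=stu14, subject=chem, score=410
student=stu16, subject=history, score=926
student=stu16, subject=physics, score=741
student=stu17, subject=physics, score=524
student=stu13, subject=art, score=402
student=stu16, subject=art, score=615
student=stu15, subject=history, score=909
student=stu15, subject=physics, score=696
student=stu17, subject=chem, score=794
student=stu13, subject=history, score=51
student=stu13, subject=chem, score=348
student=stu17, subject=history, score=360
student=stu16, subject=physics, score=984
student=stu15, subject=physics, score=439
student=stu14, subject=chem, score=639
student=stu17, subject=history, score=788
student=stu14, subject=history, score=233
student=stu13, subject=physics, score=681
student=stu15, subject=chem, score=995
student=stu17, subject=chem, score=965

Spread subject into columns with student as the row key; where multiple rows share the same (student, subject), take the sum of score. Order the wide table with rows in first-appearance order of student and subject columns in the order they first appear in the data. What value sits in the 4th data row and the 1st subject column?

With rows in first-appearance order of student, row 4 is student=stu17. subject columns in first-appearance order: history, chem, art, physics; column 1 is history.
Long rows with student=stu17, subject=history: 360 + 788 = 1148.

1148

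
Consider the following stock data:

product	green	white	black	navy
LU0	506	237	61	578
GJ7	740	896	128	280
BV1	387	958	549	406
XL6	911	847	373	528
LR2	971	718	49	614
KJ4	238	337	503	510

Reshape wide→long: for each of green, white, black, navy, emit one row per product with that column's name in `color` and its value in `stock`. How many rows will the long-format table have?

24

6 product values × 4 melted columns = 24 rows.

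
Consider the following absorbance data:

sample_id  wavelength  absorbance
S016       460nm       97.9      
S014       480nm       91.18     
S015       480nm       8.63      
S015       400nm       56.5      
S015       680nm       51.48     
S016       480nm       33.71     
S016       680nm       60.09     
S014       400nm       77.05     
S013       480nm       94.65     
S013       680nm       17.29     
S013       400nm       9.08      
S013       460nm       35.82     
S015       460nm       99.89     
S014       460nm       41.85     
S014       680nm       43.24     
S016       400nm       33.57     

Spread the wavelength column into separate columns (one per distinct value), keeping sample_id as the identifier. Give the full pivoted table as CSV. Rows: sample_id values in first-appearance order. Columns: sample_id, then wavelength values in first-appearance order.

sample_id,460nm,480nm,400nm,680nm
S016,97.9,33.71,33.57,60.09
S014,41.85,91.18,77.05,43.24
S015,99.89,8.63,56.5,51.48
S013,35.82,94.65,9.08,17.29

Columns: sample_id plus the 4 distinct wavelength values (460nm, 480nm, 400nm, 680nm).
For example, row S016 column 460nm takes absorbance=97.9 from the long row (S016, 460nm).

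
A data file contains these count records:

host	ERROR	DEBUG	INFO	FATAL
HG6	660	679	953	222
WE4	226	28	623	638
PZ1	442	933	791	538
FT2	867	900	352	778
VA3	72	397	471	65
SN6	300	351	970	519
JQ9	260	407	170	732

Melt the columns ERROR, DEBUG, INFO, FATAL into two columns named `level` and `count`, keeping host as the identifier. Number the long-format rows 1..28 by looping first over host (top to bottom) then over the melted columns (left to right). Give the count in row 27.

170

28 rows total (7 × 4). Row 27: index ⌊(27-1)/4⌋ = 6 into host → JQ9; (27-1) mod 4 = 2 into the melted columns → INFO.
So row 27 is (JQ9, INFO, 170); count = 170.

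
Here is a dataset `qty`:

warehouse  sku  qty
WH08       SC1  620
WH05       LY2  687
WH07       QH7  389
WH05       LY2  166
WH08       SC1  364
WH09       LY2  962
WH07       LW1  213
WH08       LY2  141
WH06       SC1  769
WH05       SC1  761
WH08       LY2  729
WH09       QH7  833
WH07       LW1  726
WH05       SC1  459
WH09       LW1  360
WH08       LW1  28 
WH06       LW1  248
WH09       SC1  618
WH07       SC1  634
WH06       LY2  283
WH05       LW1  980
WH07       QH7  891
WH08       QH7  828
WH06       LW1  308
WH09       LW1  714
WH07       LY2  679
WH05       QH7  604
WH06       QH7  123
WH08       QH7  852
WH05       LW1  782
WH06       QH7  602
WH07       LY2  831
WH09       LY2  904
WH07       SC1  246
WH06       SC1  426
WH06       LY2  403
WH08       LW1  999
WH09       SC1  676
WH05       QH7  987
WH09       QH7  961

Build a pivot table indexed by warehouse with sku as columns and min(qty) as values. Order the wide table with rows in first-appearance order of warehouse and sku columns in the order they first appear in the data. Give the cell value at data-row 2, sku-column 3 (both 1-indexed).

604

With rows in first-appearance order of warehouse, row 2 is warehouse=WH05. sku columns in first-appearance order: SC1, LY2, QH7, LW1; column 3 is QH7.
Long rows with warehouse=WH05, sku=QH7: min(604, 987) = 604.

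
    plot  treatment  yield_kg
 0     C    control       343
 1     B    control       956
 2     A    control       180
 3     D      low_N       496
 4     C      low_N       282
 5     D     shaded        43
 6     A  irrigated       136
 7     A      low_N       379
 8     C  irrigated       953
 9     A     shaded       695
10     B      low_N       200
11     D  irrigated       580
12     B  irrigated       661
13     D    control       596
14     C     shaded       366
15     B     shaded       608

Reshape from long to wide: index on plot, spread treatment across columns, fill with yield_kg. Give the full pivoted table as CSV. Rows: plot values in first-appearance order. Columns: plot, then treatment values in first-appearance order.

Columns: plot plus the 4 distinct treatment values (control, low_N, shaded, irrigated).
For example, row C column control takes yield_kg=343 from the long row (C, control).

plot,control,low_N,shaded,irrigated
C,343,282,366,953
B,956,200,608,661
A,180,379,695,136
D,596,496,43,580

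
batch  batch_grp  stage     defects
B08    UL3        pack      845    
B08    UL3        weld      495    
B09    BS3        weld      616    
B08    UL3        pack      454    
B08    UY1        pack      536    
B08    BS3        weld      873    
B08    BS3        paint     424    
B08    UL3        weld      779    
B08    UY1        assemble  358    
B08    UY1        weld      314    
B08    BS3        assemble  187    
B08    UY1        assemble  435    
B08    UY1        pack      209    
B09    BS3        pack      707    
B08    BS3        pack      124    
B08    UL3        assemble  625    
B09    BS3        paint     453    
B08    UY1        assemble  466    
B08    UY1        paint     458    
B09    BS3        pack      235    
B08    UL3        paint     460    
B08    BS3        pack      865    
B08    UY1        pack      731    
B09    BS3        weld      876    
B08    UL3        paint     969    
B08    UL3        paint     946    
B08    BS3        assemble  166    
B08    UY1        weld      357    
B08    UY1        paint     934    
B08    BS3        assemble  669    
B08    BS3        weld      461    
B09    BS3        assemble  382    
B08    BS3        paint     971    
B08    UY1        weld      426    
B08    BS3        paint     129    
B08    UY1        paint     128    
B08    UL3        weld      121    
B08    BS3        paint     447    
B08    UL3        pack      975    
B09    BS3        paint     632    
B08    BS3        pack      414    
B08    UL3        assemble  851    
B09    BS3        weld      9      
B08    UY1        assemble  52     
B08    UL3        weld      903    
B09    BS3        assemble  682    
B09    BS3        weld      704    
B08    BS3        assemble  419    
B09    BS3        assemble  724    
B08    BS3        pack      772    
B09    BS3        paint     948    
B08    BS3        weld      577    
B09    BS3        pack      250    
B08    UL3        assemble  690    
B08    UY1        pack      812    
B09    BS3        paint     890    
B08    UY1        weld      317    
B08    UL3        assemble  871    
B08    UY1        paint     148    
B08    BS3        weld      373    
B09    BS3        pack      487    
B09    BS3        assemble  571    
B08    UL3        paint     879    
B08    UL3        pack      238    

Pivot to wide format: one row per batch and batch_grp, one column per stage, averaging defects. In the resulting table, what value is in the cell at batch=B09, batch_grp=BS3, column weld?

551.25

Rows with batch=B09, batch_grp=BS3 and stage=weld: defects values are 616, 876, 9, 704.
(616 + 876 + 9 + 704) / 4 = 551.25.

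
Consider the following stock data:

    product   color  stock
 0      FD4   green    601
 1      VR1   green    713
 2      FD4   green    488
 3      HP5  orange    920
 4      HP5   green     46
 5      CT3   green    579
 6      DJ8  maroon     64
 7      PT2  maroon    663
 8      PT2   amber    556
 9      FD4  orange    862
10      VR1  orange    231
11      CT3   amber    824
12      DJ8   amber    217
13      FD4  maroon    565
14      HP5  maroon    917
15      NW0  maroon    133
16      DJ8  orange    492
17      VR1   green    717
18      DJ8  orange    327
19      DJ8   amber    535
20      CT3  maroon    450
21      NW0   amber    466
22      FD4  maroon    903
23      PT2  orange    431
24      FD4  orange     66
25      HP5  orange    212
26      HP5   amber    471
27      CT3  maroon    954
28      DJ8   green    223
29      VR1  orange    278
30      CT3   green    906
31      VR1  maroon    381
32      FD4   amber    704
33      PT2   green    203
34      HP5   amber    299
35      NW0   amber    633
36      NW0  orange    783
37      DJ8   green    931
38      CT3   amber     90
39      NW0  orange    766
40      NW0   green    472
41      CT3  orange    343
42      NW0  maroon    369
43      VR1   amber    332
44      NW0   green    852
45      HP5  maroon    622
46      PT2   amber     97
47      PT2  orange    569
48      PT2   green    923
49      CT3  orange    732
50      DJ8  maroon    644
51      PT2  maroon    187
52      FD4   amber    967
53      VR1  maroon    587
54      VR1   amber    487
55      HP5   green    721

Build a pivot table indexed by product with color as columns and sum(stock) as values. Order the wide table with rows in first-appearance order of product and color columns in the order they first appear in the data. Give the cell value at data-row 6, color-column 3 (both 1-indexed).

With rows in first-appearance order of product, row 6 is product=PT2. color columns in first-appearance order: green, orange, maroon, amber; column 3 is maroon.
Long rows with product=PT2, color=maroon: 663 + 187 = 850.

850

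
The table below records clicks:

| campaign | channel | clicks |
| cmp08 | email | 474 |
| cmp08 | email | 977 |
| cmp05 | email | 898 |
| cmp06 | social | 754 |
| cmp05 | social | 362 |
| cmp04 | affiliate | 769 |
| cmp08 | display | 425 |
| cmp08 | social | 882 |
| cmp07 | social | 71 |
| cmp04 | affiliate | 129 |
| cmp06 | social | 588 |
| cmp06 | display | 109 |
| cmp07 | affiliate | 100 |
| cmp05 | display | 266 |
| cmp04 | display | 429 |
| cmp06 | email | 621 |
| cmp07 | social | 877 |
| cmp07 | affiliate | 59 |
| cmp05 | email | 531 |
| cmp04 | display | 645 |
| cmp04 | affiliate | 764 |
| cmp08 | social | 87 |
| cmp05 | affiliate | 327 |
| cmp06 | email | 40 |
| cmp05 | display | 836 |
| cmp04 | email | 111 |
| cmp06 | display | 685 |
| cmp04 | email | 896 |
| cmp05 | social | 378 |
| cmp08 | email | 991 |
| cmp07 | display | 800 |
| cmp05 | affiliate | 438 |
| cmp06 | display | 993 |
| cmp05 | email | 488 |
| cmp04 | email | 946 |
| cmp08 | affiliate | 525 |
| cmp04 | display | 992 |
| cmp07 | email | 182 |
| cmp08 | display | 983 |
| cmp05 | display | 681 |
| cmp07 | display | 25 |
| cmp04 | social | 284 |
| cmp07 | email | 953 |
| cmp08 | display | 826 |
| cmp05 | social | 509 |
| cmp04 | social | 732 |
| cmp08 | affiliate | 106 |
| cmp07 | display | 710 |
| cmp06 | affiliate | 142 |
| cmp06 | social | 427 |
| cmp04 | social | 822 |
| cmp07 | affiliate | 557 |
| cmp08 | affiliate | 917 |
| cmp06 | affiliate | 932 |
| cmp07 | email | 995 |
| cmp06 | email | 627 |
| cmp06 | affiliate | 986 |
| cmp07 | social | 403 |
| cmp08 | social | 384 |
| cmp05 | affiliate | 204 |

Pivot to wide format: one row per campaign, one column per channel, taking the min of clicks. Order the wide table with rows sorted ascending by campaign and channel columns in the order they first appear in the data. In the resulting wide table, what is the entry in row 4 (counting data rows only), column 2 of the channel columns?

With rows sorted ascending by campaign, row 4 is campaign=cmp07. channel columns in first-appearance order: email, social, affiliate, display; column 2 is social.
Long rows with campaign=cmp07, channel=social: min(71, 877, 403) = 71.

71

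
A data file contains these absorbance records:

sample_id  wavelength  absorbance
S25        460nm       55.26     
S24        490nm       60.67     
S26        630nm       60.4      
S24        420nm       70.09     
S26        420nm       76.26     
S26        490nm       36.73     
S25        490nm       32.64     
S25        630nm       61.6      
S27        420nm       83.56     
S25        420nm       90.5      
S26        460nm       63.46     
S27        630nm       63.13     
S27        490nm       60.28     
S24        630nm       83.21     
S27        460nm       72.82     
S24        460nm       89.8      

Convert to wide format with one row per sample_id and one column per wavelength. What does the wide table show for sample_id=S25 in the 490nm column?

Wide layout: rows indexed by sample_id, columns are the 4 distinct wavelength values (460nm, 490nm, 630nm, 420nm).
Cell (sample_id=S25, wavelength=490nm) draws from the long row where sample_id=S25 and wavelength=490nm, which has absorbance=32.64.

32.64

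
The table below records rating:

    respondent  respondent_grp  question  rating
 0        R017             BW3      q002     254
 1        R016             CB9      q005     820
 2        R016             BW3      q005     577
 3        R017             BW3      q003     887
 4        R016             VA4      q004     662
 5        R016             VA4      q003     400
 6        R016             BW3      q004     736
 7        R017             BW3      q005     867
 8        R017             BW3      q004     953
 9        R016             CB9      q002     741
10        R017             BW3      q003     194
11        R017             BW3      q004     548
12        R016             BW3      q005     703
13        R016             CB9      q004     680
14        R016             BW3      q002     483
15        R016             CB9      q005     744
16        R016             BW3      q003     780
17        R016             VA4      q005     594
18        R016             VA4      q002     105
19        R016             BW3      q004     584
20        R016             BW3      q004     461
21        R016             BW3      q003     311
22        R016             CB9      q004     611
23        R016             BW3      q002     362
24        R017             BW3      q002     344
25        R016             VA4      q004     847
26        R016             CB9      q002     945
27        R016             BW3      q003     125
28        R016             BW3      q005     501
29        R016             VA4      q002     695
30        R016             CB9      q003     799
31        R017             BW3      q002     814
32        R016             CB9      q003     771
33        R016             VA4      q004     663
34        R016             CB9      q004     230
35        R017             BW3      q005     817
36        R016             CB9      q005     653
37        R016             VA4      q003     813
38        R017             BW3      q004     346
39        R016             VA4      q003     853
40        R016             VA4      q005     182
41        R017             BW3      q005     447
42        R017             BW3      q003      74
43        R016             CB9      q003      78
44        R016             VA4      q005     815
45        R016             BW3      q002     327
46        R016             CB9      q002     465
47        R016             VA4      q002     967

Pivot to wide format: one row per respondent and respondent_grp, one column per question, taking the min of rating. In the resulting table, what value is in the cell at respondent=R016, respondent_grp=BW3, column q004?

461

Rows with respondent=R016, respondent_grp=BW3 and question=q004: rating values are 736, 584, 461.
min(736, 584, 461) = 461.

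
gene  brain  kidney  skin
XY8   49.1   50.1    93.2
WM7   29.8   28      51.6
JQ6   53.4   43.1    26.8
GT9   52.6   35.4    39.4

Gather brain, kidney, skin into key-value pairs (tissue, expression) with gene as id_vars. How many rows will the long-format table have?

4 gene values × 3 melted columns = 12 rows.

12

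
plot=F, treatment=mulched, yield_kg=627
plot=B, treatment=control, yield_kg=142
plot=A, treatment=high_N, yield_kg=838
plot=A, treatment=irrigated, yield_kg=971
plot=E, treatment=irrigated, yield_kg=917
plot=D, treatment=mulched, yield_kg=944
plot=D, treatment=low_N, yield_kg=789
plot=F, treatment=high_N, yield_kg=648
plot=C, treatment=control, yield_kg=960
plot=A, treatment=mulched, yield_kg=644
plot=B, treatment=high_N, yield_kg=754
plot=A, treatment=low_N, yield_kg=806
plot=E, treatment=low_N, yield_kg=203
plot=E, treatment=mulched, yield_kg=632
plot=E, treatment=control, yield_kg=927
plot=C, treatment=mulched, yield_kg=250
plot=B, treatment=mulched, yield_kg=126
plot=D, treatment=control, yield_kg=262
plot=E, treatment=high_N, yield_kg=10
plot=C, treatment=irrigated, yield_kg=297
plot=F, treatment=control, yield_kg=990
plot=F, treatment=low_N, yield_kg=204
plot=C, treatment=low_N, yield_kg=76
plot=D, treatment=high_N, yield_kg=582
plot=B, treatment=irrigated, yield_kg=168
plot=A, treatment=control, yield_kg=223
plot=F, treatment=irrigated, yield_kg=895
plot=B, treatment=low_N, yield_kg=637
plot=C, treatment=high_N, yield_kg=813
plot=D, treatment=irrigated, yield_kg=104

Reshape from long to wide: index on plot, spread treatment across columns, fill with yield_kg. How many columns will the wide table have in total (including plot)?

1 column for plot plus 5 distinct treatment values → 6 columns.

6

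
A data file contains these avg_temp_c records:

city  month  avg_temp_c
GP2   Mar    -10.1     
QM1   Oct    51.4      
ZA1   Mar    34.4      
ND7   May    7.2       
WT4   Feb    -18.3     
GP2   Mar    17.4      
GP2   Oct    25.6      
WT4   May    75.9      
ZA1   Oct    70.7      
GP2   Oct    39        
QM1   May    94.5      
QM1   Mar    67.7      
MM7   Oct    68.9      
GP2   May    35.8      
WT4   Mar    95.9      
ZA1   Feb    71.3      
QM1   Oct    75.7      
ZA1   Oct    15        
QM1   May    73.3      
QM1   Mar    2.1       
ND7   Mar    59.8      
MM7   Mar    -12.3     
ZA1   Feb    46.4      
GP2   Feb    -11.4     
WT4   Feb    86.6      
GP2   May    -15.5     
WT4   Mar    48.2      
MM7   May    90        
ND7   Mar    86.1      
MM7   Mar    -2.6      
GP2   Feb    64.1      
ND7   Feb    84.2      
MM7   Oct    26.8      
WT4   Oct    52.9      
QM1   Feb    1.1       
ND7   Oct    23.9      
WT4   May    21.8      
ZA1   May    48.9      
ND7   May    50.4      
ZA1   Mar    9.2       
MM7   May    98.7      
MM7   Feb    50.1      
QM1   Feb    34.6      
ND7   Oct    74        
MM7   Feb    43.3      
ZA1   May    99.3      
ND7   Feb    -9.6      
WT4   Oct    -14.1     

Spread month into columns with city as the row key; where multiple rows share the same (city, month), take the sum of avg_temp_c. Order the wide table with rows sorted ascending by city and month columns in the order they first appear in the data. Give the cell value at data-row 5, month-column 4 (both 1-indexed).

68.3

With rows sorted ascending by city, row 5 is city=WT4. month columns in first-appearance order: Mar, Oct, May, Feb; column 4 is Feb.
Long rows with city=WT4, month=Feb: -18.3 + 86.6 = 68.3.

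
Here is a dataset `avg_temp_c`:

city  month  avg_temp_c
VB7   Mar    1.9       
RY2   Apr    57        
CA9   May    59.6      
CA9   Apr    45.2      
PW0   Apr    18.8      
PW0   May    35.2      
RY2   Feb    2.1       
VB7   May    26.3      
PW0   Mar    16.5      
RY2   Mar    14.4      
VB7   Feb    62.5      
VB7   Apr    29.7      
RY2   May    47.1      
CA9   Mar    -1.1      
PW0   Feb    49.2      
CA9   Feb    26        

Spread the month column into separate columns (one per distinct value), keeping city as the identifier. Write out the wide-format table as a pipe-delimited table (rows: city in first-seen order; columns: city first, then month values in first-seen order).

| city | Mar | Apr | May | Feb |
| VB7 | 1.9 | 29.7 | 26.3 | 62.5 |
| RY2 | 14.4 | 57 | 47.1 | 2.1 |
| CA9 | -1.1 | 45.2 | 59.6 | 26 |
| PW0 | 16.5 | 18.8 | 35.2 | 49.2 |

Columns: city plus the 4 distinct month values (Mar, Apr, May, Feb).
For example, row VB7 column Mar takes avg_temp_c=1.9 from the long row (VB7, Mar).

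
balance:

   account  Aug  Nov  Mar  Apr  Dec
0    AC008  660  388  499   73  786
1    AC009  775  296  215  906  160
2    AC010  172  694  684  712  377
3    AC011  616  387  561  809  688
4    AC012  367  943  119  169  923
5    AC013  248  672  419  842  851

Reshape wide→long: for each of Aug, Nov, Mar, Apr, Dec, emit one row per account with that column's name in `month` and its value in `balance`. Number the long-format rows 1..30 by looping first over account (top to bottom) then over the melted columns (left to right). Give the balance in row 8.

215

30 rows total (6 × 5). Row 8: index ⌊(8-1)/5⌋ = 1 into account → AC009; (8-1) mod 5 = 2 into the melted columns → Mar.
So row 8 is (AC009, Mar, 215); balance = 215.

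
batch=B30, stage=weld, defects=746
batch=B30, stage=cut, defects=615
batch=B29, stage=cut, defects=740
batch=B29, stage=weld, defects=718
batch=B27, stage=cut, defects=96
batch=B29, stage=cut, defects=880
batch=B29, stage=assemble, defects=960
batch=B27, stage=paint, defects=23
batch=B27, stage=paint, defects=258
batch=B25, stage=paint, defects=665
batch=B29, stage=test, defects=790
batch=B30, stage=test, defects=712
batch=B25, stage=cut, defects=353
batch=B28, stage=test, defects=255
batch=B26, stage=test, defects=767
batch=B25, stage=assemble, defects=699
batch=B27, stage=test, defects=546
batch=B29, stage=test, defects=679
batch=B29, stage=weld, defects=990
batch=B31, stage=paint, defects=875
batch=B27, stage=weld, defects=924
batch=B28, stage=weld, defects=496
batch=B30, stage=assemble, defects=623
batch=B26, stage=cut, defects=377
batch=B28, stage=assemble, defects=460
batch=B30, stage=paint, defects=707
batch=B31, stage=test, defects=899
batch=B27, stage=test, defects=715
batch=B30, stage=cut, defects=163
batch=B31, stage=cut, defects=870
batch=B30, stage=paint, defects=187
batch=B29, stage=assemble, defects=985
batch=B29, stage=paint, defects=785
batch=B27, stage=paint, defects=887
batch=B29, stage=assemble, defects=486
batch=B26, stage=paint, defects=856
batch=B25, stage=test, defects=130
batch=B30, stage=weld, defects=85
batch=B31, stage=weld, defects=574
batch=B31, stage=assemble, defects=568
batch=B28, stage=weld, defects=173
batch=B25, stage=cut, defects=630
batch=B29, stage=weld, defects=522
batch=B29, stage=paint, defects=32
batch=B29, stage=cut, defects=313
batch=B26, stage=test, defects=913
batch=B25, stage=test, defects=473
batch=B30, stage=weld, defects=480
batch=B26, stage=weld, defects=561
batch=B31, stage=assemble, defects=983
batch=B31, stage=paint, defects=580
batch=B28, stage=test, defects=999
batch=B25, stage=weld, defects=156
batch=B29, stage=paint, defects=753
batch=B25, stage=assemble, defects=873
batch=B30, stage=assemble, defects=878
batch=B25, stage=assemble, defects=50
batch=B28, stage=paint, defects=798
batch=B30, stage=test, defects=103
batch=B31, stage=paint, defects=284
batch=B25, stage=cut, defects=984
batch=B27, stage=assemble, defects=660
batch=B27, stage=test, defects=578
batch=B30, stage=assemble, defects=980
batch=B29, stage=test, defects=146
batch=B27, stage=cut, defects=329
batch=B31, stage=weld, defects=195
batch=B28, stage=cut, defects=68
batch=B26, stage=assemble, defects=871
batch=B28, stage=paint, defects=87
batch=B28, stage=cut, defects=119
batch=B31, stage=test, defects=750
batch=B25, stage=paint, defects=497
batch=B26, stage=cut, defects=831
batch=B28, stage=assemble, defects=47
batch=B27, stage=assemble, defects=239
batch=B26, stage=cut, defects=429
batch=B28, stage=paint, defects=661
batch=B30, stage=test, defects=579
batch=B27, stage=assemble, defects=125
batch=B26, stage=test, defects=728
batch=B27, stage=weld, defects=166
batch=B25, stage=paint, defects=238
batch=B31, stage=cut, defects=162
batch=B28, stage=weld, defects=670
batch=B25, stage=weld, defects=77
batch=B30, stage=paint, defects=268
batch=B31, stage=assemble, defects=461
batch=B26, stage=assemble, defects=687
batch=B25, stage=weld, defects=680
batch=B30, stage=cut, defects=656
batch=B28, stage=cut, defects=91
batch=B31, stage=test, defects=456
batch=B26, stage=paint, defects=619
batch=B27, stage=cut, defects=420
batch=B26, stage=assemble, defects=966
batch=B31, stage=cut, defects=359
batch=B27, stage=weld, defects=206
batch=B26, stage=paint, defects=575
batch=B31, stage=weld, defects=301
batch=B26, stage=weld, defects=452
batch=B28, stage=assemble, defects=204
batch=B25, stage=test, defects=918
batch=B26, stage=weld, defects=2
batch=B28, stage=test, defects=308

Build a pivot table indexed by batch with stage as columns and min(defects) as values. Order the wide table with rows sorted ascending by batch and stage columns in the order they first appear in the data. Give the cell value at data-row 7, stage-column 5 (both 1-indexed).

456

With rows sorted ascending by batch, row 7 is batch=B31. stage columns in first-appearance order: weld, cut, assemble, paint, test; column 5 is test.
Long rows with batch=B31, stage=test: min(899, 750, 456) = 456.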